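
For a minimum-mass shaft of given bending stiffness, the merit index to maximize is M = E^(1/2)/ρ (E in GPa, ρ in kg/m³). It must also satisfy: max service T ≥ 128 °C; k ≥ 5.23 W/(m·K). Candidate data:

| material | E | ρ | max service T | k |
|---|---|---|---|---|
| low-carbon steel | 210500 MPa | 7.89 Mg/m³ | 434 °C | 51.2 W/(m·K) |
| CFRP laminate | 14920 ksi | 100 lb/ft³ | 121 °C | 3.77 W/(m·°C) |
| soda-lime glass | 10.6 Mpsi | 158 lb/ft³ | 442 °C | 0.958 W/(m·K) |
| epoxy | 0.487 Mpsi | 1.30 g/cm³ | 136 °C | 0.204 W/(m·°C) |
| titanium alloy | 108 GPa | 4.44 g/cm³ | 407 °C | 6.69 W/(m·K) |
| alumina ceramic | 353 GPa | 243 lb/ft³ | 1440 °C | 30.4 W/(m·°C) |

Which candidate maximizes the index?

alumina ceramic

Screen on constraints: max service T ≥ 128 °C; k ≥ 5.23 W/(m·K). Survivors: low-carbon steel, titanium alloy, alumina ceramic.
In SI units:
  low-carbon steel: E = 210.5 GPa, ρ = 7890 kg/m³
  titanium alloy: E = 108.0 GPa, ρ = 4440 kg/m³
  alumina ceramic: E = 353.0 GPa, ρ = 3892 kg/m³
  alumina ceramic: M = 4.83×10⁻³
  titanium alloy: M = 2.34×10⁻³
  low-carbon steel: M = 1.84×10⁻³
The maximum is for alumina ceramic.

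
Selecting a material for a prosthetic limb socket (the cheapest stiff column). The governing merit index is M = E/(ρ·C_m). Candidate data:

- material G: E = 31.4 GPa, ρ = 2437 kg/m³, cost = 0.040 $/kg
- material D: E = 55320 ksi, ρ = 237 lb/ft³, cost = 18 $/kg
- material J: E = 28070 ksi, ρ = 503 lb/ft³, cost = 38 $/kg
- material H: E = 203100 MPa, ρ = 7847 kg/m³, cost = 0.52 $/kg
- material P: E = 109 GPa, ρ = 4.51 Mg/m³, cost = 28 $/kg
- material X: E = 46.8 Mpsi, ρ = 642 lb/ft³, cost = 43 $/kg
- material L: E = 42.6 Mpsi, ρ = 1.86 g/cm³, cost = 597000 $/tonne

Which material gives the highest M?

In SI units:
  material G: E = 31.40 GPa, ρ = 2437 kg/m³, cost = 0.04000 $/kg
  material D: E = 381.4 GPa, ρ = 3796 kg/m³, cost = 18.00 $/kg
  material J: E = 193.5 GPa, ρ = 8057 kg/m³, cost = 38.00 $/kg
  material H: E = 203.1 GPa, ρ = 7847 kg/m³, cost = 0.5200 $/kg
  material P: E = 109.0 GPa, ρ = 4510 kg/m³, cost = 28.00 $/kg
  material X: E = 322.7 GPa, ρ = 10280 kg/m³, cost = 43.00 $/kg
  material L: E = 293.7 GPa, ρ = 1860 kg/m³, cost = 597.0 $/kg
  material G: M = 322 MN·m per $
  material H: M = 49.8 MN·m per $
  material D: M = 5.58 MN·m per $
  material P: M = 0.863 MN·m per $
  material X: M = 0.730 MN·m per $
  material J: M = 0.632 MN·m per $
  material L: M = 0.265 MN·m per $
Material G ranks first.

material G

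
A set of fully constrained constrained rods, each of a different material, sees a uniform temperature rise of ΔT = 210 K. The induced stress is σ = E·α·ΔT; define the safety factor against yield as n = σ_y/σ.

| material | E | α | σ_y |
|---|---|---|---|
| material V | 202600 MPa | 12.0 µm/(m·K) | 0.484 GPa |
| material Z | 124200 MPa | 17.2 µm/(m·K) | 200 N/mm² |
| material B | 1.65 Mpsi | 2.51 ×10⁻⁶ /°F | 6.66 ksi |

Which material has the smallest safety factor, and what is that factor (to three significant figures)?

material Z, n = 0.446

Converting E to GPa, α to ×10⁻⁶/K, σ_y to MPa, then σ and n for each:
  material V: E = 202.6, α = 12.0, σ_y = 484.0 → σ = 511 MPa, n = 0.948
  material Z: E = 124.2, α = 17.2, σ_y = 200.0 → σ = 449 MPa, n = 0.446
  material B: E = 11.38, α = 4.52, σ_y = 45.92 → σ = 10.8 MPa, n = 4.25
The minimum is material Z at n = 0.446.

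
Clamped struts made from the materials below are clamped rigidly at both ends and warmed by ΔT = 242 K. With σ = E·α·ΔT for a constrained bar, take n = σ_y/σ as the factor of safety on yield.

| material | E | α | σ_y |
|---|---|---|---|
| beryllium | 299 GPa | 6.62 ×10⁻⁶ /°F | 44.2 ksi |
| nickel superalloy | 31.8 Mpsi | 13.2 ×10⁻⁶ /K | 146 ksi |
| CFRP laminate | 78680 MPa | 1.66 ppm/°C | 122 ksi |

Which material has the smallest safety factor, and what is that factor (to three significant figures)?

In consistent units (E in GPa, α in ×10⁻⁶/K, σ_y in MPa):
  beryllium: E = 299.0, α = 11.9, σ_y = 304.7 → σ = 862 MPa, n = 0.353
  nickel superalloy: E = 219.3, α = 13.2, σ_y = 1007 → σ = 700 MPa, n = 1.44
  CFRP laminate: E = 78.68, α = 1.66, σ_y = 841.2 → σ = 31.6 MPa, n = 26.6
The minimum is beryllium at n = 0.353.

beryllium, n = 0.353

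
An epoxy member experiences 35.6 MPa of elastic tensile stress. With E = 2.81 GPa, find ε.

ε = σ/E = 35.6 / 2810 = 0.0127.

0.0127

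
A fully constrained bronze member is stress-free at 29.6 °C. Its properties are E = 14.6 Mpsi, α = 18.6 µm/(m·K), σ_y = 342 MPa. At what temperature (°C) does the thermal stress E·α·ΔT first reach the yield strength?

212 °C

E = 14.6 Mpsi = 100.7 GPa.
E·α·ΔT = 342.0 MPa ⇒ ΔT = 342.0 / (100.7×10³ × 18.6×10⁻⁶) = 182.7 K.
T = 29.6 + 182.7 = 212.3 °C.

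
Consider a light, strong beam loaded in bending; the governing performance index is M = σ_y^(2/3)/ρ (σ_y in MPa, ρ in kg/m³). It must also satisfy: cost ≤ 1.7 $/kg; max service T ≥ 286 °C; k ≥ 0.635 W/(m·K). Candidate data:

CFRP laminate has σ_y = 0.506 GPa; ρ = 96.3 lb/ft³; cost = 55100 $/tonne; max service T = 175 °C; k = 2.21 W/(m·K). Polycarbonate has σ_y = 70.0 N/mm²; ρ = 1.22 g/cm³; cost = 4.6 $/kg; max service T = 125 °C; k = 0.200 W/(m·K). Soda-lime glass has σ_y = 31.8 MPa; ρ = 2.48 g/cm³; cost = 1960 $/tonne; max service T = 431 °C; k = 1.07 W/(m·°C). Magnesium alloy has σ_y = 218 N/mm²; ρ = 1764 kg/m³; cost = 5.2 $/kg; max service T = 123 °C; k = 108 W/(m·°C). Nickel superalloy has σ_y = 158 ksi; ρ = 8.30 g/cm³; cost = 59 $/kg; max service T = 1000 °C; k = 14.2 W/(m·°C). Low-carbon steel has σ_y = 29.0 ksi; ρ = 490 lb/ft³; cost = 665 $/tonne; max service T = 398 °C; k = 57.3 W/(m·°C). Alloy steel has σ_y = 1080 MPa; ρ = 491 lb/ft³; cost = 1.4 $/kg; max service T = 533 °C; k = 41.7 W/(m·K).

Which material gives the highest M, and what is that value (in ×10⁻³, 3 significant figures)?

Screen on constraints: cost ≤ 1.7 $/kg; max service T ≥ 286 °C; k ≥ 0.635 W/(m·K). Survivors: low-carbon steel, alloy steel.
Putting every candidate on a common basis:
  low-carbon steel: σ_y = 199.9 MPa, ρ = 7849 kg/m³
  alloy steel: σ_y = 1080 MPa, ρ = 7865 kg/m³
  alloy steel: M = 13.4×10⁻³
  low-carbon steel: M = 4.36×10⁻³
Alloy steel ranks first.

alloy steel, M = 13.4×10⁻³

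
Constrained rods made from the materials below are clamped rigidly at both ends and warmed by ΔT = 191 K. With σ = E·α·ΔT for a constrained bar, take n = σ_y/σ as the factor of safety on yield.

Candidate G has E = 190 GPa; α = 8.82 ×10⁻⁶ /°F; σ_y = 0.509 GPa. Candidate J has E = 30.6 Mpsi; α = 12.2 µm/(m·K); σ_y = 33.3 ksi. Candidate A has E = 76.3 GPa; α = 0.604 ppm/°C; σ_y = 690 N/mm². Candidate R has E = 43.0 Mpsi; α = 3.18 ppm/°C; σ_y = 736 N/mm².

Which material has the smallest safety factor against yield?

With everything in SI (GPa, ×10⁻⁶/K, MPa):
  candidate G: E = 190.0, α = 15.9, σ_y = 509.0 → σ = 576 MPa, n = 0.883
  candidate J: E = 211.0, α = 12.2, σ_y = 229.6 → σ = 492 MPa, n = 0.467
  candidate A: E = 76.30, α = 0.604, σ_y = 690.0 → σ = 8.80 MPa, n = 78.4
  candidate R: E = 296.5, α = 3.18, σ_y = 736.0 → σ = 180 MPa, n = 4.09
The minimum is candidate J at n = 0.467.

candidate J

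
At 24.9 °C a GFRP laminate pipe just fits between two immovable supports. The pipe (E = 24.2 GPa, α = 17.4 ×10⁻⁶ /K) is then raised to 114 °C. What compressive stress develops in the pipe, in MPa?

ΔT = 89.10 K. Constrained thermal stress σ = E·α·ΔT = 24.20×10³ MPa × 17.4×10⁻⁶ × 89.10 = 37.5 MPa (compressive).

37.5 MPa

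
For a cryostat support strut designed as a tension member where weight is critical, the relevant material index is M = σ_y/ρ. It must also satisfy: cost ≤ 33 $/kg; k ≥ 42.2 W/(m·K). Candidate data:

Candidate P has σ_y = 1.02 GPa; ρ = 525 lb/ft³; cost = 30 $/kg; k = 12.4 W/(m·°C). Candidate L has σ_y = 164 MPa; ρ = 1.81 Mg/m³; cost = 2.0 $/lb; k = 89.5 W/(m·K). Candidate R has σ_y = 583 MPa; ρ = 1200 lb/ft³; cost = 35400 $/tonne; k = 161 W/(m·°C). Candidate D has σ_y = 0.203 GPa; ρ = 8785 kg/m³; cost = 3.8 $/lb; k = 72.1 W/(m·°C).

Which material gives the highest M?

Screen on constraints: cost ≤ 33 $/kg; k ≥ 42.2 W/(m·K). Survivors: candidate L, candidate D.
Normalizing units and computing the index:
  candidate L: σ_y = 164.0 MPa, ρ = 1810 kg/m³
  candidate D: σ_y = 203.0 MPa, ρ = 8785 kg/m³
  candidate L: M = 90.6 kN·m/kg
  candidate D: M = 23.1 kN·m/kg
The maximum is for candidate L.

candidate L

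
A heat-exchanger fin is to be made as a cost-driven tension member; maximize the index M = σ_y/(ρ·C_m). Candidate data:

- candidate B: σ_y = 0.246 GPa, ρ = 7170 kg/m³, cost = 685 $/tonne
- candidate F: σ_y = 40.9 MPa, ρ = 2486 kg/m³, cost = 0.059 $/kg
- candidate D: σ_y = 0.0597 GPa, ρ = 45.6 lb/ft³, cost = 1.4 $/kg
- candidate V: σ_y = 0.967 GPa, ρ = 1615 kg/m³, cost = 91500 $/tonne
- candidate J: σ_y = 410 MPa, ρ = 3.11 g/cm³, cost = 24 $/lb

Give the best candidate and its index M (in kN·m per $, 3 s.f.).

candidate F, M = 279 kN·m per $

Normalizing units and computing the index:
  candidate B: σ_y = 246.0 MPa, ρ = 7170 kg/m³, cost = 0.6850 $/kg
  candidate F: σ_y = 40.90 MPa, ρ = 2486 kg/m³, cost = 0.05900 $/kg
  candidate D: σ_y = 59.70 MPa, ρ = 730.4 kg/m³, cost = 1.400 $/kg
  candidate V: σ_y = 967.0 MPa, ρ = 1615 kg/m³, cost = 91.50 $/kg
  candidate J: σ_y = 410.0 MPa, ρ = 3110 kg/m³, cost = 52.91 $/kg
  candidate F: M = 279 kN·m per $
  candidate D: M = 58.4 kN·m per $
  candidate B: M = 50.1 kN·m per $
  candidate V: M = 6.54 kN·m per $
  candidate J: M = 2.49 kN·m per $
The maximum is for candidate F.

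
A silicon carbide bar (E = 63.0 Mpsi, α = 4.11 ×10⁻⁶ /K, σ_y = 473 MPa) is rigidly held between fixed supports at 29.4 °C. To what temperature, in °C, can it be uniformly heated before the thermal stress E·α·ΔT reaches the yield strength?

294 °C

E = 63.0 Mpsi = 434.4 GPa.
E·α·ΔT = 473.0 MPa ⇒ ΔT = 473.0 / (434.4×10³ × 4.11×10⁻⁶) = 264.9 K.
T = 29.4 + 264.9 = 294.3 °C.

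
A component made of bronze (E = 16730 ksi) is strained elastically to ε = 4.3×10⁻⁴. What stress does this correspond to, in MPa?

49.6 MPa

E = 16730 ksi = 115.3 GPa.
σ = E·ε = 115300 MPa × 4.3×10⁻⁴ = 49.6 MPa.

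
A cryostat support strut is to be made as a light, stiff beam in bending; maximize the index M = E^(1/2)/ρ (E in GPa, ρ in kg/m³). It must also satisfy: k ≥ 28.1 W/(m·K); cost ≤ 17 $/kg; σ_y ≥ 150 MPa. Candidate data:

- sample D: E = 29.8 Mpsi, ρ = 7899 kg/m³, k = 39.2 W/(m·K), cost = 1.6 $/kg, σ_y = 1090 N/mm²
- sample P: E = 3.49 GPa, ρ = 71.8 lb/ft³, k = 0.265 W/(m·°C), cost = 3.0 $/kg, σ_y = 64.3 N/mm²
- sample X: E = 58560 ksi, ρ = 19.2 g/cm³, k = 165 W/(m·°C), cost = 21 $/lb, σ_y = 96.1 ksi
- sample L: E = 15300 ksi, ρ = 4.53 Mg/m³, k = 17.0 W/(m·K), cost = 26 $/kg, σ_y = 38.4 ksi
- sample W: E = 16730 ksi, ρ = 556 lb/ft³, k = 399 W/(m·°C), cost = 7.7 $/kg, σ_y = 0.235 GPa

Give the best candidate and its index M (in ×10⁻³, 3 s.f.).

Screen on constraints: k ≥ 28.1 W/(m·K); cost ≤ 17 $/kg; σ_y ≥ 150 MPa. Survivors: sample D, sample W.
Normalizing units and computing the index:
  sample D: E = 205.5 GPa, ρ = 7899 kg/m³
  sample W: E = 115.3 GPa, ρ = 8906 kg/m³
  sample D: M = 1.81×10⁻³
  sample W: M = 1.21×10⁻³
Sample D ranks first.

sample D, M = 1.81×10⁻³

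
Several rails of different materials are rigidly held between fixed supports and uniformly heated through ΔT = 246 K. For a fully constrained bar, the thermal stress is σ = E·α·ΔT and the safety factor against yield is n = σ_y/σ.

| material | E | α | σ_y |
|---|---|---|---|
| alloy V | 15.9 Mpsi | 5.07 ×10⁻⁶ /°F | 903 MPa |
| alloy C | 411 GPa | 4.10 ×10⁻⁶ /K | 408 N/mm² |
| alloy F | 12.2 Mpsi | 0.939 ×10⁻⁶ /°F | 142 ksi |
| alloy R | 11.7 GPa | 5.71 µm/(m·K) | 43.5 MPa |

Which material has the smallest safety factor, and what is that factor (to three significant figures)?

With everything in SI (GPa, ×10⁻⁶/K, MPa):
  alloy V: E = 109.6, α = 9.13, σ_y = 903.0 → σ = 246 MPa, n = 3.67
  alloy C: E = 411.0, α = 4.10, σ_y = 408.0 → σ = 415 MPa, n = 0.984
  alloy F: E = 84.12, α = 1.69, σ_y = 979.1 → σ = 35.0 MPa, n = 28.0
  alloy R: E = 11.70, α = 5.71, σ_y = 43.50 → σ = 16.4 MPa, n = 2.65
Smallest n: alloy C with n = 0.984.

alloy C, n = 0.984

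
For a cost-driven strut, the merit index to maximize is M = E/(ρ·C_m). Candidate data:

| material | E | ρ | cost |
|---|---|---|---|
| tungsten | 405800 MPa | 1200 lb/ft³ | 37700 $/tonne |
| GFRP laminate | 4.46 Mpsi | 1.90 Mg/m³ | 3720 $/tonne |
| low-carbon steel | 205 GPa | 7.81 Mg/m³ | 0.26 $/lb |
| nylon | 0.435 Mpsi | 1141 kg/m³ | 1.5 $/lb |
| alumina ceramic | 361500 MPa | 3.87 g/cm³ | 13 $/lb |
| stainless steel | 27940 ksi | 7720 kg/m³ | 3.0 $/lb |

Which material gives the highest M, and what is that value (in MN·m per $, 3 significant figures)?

Putting every candidate on a common basis:
  tungsten: E = 405.8 GPa, ρ = 19220 kg/m³, cost = 37.70 $/kg
  GFRP laminate: E = 30.75 GPa, ρ = 1900 kg/m³, cost = 3.720 $/kg
  low-carbon steel: E = 205.0 GPa, ρ = 7810 kg/m³, cost = 0.5732 $/kg
  nylon: E = 2.999 GPa, ρ = 1141 kg/m³, cost = 3.307 $/kg
  alumina ceramic: E = 361.5 GPa, ρ = 3870 kg/m³, cost = 28.66 $/kg
  stainless steel: E = 192.6 GPa, ρ = 7720 kg/m³, cost = 6.614 $/kg
  low-carbon steel: M = 45.8 MN·m per $
  GFRP laminate: M = 4.35 MN·m per $
  stainless steel: M = 3.77 MN·m per $
  alumina ceramic: M = 3.26 MN·m per $
  nylon: M = 0.795 MN·m per $
  tungsten: M = 0.560 MN·m per $
Low-carbon steel ranks first.

low-carbon steel, M = 45.8 MN·m per $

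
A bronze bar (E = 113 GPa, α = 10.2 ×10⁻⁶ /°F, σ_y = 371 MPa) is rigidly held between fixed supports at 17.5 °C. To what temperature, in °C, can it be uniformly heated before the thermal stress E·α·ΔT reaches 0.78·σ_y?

157 °C

α = 10.2×10⁻⁶/°F × 9/5 = 18.4×10⁻⁶/K.
E·α·ΔT = 289.4 MPa ⇒ ΔT = 289.4 / (113.0×10³ × 18.4×10⁻⁶) = 139.5 K.
T = 17.5 + 139.5 = 157.0 °C.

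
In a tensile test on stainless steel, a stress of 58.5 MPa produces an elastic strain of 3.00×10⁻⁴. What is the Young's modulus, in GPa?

195 GPa

E = σ/ε = 58.5 MPa / 3.00×10⁻⁴ = 195000 MPa = 195 GPa.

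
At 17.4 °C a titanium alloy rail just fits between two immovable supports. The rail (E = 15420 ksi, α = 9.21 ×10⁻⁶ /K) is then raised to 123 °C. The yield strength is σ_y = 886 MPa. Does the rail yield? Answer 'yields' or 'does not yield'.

E = 15420 ksi = 106.3 GPa.
ΔT = 105.6 K. Constrained thermal stress σ = E·α·ΔT = 106.3×10³ MPa × 9.21×10⁻⁶ × 105.6 = 103 MPa (compressive).
Compare to σ_y = 886 MPa: σ < σ_y, so it does not yield.

does not yield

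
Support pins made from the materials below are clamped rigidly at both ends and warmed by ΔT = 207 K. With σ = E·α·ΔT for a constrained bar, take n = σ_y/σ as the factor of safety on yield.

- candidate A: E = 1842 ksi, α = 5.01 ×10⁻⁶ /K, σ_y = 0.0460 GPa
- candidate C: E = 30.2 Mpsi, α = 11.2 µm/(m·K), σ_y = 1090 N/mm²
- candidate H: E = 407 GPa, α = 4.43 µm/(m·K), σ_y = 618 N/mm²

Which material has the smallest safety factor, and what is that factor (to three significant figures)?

candidate H, n = 1.66

With everything in SI (GPa, ×10⁻⁶/K, MPa):
  candidate A: E = 12.70, α = 5.01, σ_y = 46.00 → σ = 13.2 MPa, n = 3.49
  candidate C: E = 208.2, α = 11.2, σ_y = 1090 → σ = 483 MPa, n = 2.26
  candidate H: E = 407.0, α = 4.43, σ_y = 618.0 → σ = 373 MPa, n = 1.66
Smallest n: candidate H with n = 1.66.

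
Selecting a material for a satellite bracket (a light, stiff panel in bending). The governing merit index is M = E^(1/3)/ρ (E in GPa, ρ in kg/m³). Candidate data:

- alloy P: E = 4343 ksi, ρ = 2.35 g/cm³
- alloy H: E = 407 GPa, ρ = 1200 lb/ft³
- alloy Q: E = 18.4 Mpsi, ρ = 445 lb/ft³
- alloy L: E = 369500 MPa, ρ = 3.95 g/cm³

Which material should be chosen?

alloy L

Putting every candidate on a common basis:
  alloy P: E = 29.94 GPa, ρ = 2350 kg/m³
  alloy H: E = 407.0 GPa, ρ = 19220 kg/m³
  alloy Q: E = 126.9 GPa, ρ = 7128 kg/m³
  alloy L: E = 369.5 GPa, ρ = 3950 kg/m³
  alloy L: M = 1.82×10⁻³
  alloy P: M = 1.32×10⁻³
  alloy Q: M = 0.705×10⁻³
  alloy H: M = 0.386×10⁻³
Alloy L has the largest M.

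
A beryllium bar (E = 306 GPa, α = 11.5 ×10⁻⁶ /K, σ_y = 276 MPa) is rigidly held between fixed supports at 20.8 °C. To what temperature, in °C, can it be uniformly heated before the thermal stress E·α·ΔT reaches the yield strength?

99.2 °C

E·α·ΔT = 276.0 MPa ⇒ ΔT = 276.0 / (306.0×10³ × 11.5×10⁻⁶) = 78.43 K.
T = 20.8 + 78.43 = 99.23 °C.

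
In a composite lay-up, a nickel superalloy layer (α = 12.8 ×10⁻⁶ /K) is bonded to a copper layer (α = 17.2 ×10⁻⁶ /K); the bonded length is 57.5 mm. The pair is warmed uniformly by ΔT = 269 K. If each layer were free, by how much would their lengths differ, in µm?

68.1 µm

Δα = |12.8 − 17.2|×10⁻⁶/K = 4.40×10⁻⁶/K.
ΔL_mismatch = Δα·L·ΔT = 4.40×10⁻⁶ × 57.5 mm × 269.0 K = 68.1 µm.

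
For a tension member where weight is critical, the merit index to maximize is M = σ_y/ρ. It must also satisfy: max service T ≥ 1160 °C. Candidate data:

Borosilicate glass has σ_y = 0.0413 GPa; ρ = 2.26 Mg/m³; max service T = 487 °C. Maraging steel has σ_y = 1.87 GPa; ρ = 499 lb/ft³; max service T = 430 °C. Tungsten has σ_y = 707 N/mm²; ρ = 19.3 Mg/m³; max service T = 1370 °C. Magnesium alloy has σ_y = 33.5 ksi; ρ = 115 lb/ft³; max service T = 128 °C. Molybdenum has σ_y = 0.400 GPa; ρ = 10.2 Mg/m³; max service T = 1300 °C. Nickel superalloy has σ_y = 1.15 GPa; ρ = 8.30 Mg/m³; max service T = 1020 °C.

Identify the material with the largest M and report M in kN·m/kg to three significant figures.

molybdenum, M = 39.2 kN·m/kg

Screen on constraints: max service T ≥ 1160 °C. Survivors: tungsten, molybdenum.
Convert each candidate to consistent units, then evaluate M:
  tungsten: σ_y = 707.0 MPa, ρ = 19300 kg/m³
  molybdenum: σ_y = 400.0 MPa, ρ = 10200 kg/m³
  molybdenum: M = 39.2 kN·m/kg
  tungsten: M = 36.6 kN·m/kg
Molybdenum has the largest M.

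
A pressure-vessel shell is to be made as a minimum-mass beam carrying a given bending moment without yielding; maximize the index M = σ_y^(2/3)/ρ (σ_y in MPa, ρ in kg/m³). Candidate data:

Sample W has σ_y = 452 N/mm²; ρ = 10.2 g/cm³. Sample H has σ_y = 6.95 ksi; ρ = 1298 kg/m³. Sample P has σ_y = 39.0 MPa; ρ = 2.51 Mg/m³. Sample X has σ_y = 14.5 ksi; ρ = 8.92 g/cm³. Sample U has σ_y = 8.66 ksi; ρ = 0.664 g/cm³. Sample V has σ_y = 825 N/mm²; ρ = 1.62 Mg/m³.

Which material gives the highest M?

After converting to SI:
  sample W: σ_y = 452.0 MPa, ρ = 10200 kg/m³
  sample H: σ_y = 47.92 MPa, ρ = 1298 kg/m³
  sample P: σ_y = 39.00 MPa, ρ = 2510 kg/m³
  sample X: σ_y = 99.97 MPa, ρ = 8920 kg/m³
  sample U: σ_y = 59.71 MPa, ρ = 664.0 kg/m³
  sample V: σ_y = 825.0 MPa, ρ = 1620 kg/m³
  sample V: M = 54.3×10⁻³
  sample U: M = 23.0×10⁻³
  sample H: M = 10.2×10⁻³
  sample W: M = 5.77×10⁻³
  sample P: M = 4.58×10⁻³
  sample X: M = 2.41×10⁻³
Sample V ranks first.

sample V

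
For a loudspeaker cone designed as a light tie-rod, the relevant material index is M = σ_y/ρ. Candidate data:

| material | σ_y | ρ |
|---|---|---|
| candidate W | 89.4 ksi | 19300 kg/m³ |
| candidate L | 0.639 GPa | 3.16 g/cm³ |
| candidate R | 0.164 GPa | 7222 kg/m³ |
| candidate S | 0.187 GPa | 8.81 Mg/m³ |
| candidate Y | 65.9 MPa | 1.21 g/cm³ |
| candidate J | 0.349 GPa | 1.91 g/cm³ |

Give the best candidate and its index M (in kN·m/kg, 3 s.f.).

Normalizing units and computing the index:
  candidate W: σ_y = 616.4 MPa, ρ = 19300 kg/m³
  candidate L: σ_y = 639.0 MPa, ρ = 3160 kg/m³
  candidate R: σ_y = 164.0 MPa, ρ = 7222 kg/m³
  candidate S: σ_y = 187.0 MPa, ρ = 8810 kg/m³
  candidate Y: σ_y = 65.90 MPa, ρ = 1210 kg/m³
  candidate J: σ_y = 349.0 MPa, ρ = 1910 kg/m³
  candidate L: M = 202 kN·m/kg
  candidate J: M = 183 kN·m/kg
  candidate Y: M = 54.5 kN·m/kg
  candidate W: M = 31.9 kN·m/kg
  candidate R: M = 22.7 kN·m/kg
  candidate S: M = 21.2 kN·m/kg
The maximum is for candidate L.

candidate L, M = 202 kN·m/kg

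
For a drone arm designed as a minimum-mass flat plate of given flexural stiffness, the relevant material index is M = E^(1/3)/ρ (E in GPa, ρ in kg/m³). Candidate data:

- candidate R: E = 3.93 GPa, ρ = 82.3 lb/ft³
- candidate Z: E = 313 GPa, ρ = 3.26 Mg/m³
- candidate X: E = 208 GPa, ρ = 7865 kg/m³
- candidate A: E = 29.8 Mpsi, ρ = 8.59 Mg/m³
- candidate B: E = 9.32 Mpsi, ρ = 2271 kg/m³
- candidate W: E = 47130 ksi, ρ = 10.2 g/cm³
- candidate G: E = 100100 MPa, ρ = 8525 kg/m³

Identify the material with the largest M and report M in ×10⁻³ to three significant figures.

In SI units:
  candidate R: E = 3.930 GPa, ρ = 1318 kg/m³
  candidate Z: E = 313.0 GPa, ρ = 3260 kg/m³
  candidate X: E = 208.0 GPa, ρ = 7865 kg/m³
  candidate A: E = 205.5 GPa, ρ = 8590 kg/m³
  candidate B: E = 64.26 GPa, ρ = 2271 kg/m³
  candidate W: E = 324.9 GPa, ρ = 10200 kg/m³
  candidate G: E = 100.1 GPa, ρ = 8525 kg/m³
  candidate Z: M = 2.08×10⁻³
  candidate B: M = 1.76×10⁻³
  candidate R: M = 1.20×10⁻³
  candidate X: M = 0.753×10⁻³
  candidate A: M = 0.687×10⁻³
  candidate W: M = 0.674×10⁻³
  candidate G: M = 0.545×10⁻³
Highest index: candidate Z.

candidate Z, M = 2.08×10⁻³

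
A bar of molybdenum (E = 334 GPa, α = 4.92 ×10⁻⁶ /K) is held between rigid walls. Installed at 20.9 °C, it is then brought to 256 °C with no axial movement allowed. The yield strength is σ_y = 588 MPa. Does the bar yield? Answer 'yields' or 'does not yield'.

does not yield

ΔT = 235.1 K. Constrained thermal stress σ = E·α·ΔT = 334.0×10³ MPa × 4.92×10⁻⁶ × 235.1 = 386 MPa (compressive).
Compare to σ_y = 588 MPa: σ < σ_y, so it does not yield.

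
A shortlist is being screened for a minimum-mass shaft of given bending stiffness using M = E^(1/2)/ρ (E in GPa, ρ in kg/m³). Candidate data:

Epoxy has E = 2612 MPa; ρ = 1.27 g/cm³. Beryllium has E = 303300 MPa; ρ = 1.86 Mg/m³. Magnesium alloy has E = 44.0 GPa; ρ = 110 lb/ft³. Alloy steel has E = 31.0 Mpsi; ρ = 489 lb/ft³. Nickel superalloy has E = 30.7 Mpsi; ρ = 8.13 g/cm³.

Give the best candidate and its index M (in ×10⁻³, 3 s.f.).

beryllium, M = 9.36×10⁻³

Putting every candidate on a common basis:
  epoxy: E = 2.612 GPa, ρ = 1270 kg/m³
  beryllium: E = 303.3 GPa, ρ = 1860 kg/m³
  magnesium alloy: E = 44.00 GPa, ρ = 1762 kg/m³
  alloy steel: E = 213.7 GPa, ρ = 7833 kg/m³
  nickel superalloy: E = 211.7 GPa, ρ = 8130 kg/m³
  beryllium: M = 9.36×10⁻³
  magnesium alloy: M = 3.76×10⁻³
  alloy steel: M = 1.87×10⁻³
  nickel superalloy: M = 1.79×10⁻³
  epoxy: M = 1.27×10⁻³
The maximum is for beryllium.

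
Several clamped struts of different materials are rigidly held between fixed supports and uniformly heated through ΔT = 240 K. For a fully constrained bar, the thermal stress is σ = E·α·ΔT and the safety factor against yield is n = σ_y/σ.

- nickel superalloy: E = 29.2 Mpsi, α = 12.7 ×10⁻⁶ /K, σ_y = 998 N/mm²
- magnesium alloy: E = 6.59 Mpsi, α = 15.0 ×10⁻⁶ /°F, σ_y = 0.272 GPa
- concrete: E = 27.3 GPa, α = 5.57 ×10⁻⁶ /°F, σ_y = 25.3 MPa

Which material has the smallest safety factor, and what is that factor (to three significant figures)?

concrete, n = 0.385

Per material, after unit conversion:
  nickel superalloy: E = 201.3, α = 12.7, σ_y = 998.0 → σ = 614 MPa, n = 1.63
  magnesium alloy: E = 45.44, α = 27.0, σ_y = 272.0 → σ = 294 MPa, n = 0.924
  concrete: E = 27.30, α = 10.0, σ_y = 25.30 → σ = 65.7 MPa, n = 0.385
Concrete has the lowest safety factor, n = 0.385.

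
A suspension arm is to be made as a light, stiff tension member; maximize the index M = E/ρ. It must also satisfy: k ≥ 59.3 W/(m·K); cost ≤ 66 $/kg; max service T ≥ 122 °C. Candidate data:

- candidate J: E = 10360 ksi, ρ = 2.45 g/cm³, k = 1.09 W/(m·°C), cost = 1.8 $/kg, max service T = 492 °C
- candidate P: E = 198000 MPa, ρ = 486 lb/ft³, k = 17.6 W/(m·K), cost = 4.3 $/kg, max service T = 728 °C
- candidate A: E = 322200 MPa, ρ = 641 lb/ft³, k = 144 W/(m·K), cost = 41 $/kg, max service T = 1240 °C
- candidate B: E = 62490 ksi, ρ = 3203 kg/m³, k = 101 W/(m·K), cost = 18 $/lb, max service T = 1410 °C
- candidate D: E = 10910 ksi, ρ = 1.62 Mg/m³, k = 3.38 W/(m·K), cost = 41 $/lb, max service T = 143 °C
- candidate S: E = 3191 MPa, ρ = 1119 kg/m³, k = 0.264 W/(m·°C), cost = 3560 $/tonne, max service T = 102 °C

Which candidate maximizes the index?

candidate B

Screen on constraints: k ≥ 59.3 W/(m·K); cost ≤ 66 $/kg; max service T ≥ 122 °C. Survivors: candidate A, candidate B.
Putting every candidate on a common basis:
  candidate A: E = 322.2 GPa, ρ = 10270 kg/m³
  candidate B: E = 430.9 GPa, ρ = 3203 kg/m³
  candidate B: M = 135 MN·m/kg
  candidate A: M = 31.4 MN·m/kg
Highest index: candidate B.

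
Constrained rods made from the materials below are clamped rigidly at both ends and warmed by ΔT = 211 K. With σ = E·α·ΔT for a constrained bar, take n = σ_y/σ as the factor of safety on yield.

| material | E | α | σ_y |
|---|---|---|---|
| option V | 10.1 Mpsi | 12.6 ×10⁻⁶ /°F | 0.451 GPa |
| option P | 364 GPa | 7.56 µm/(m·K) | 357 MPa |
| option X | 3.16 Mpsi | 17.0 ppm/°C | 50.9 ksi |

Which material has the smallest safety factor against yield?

option P

With everything in SI (GPa, ×10⁻⁶/K, MPa):
  option V: E = 69.64, α = 22.7, σ_y = 451.0 → σ = 333 MPa, n = 1.35
  option P: E = 364.0, α = 7.56, σ_y = 357.0 → σ = 581 MPa, n = 0.615
  option X: E = 21.79, α = 17.0, σ_y = 350.9 → σ = 78.2 MPa, n = 4.49
Option P has the lowest safety factor, n = 0.615.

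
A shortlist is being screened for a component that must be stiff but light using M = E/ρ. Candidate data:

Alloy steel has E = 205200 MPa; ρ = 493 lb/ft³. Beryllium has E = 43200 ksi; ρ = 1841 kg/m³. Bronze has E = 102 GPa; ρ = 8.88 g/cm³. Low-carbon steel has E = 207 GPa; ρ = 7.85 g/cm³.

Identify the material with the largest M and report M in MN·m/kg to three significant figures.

beryllium, M = 162 MN·m/kg

After converting to SI:
  alloy steel: E = 205.2 GPa, ρ = 7897 kg/m³
  beryllium: E = 297.9 GPa, ρ = 1841 kg/m³
  bronze: E = 102.0 GPa, ρ = 8880 kg/m³
  low-carbon steel: E = 207.0 GPa, ρ = 7850 kg/m³
  beryllium: M = 162 MN·m/kg
  low-carbon steel: M = 26.4 MN·m/kg
  alloy steel: M = 26.0 MN·m/kg
  bronze: M = 11.5 MN·m/kg
Beryllium ranks first.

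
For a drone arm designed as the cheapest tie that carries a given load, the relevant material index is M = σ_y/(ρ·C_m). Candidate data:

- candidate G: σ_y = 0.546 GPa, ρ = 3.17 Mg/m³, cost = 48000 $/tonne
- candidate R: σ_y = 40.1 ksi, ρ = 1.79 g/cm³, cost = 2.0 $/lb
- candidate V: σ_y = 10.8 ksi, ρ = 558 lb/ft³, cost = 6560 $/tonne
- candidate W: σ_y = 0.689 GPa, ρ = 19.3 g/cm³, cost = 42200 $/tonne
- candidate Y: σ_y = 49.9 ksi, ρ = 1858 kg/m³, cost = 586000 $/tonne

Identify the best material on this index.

Convert each candidate to consistent units, then evaluate M:
  candidate G: σ_y = 546.0 MPa, ρ = 3170 kg/m³, cost = 48.00 $/kg
  candidate R: σ_y = 276.5 MPa, ρ = 1790 kg/m³, cost = 4.409 $/kg
  candidate V: σ_y = 74.46 MPa, ρ = 8938 kg/m³, cost = 6.560 $/kg
  candidate W: σ_y = 689.0 MPa, ρ = 19300 kg/m³, cost = 42.20 $/kg
  candidate Y: σ_y = 344.0 MPa, ρ = 1858 kg/m³, cost = 586.0 $/kg
  candidate R: M = 35.0 kN·m per $
  candidate G: M = 3.59 kN·m per $
  candidate V: M = 1.27 kN·m per $
  candidate W: M = 0.846 kN·m per $
  candidate Y: M = 0.316 kN·m per $
Candidate R ranks first.

candidate R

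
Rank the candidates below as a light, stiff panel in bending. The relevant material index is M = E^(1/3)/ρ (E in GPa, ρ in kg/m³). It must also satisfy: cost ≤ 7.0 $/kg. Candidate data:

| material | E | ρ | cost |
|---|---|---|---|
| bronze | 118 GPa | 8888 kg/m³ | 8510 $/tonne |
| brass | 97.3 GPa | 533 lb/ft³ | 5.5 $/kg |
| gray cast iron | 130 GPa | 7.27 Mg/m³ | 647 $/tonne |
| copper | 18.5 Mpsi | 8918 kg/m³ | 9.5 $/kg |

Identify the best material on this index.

gray cast iron

Screen on constraints: cost ≤ 7.0 $/kg. Survivors: brass, gray cast iron.
In SI units:
  brass: E = 97.30 GPa, ρ = 8538 kg/m³
  gray cast iron: E = 130.0 GPa, ρ = 7270 kg/m³
  gray cast iron: M = 0.697×10⁻³
  brass: M = 0.539×10⁻³
Highest index: gray cast iron.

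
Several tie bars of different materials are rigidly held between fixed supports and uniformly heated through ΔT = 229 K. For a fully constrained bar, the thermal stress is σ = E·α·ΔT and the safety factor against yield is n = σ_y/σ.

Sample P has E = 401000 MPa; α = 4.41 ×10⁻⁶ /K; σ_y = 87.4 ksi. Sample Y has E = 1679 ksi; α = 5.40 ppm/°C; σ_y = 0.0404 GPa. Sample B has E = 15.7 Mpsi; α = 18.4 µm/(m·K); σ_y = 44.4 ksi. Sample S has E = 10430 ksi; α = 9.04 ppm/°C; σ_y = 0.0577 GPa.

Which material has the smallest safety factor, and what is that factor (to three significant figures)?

Per material, after unit conversion:
  sample P: E = 401.0, α = 4.41, σ_y = 602.6 → σ = 405 MPa, n = 1.49
  sample Y: E = 11.58, α = 5.40, σ_y = 40.40 → σ = 14.3 MPa, n = 2.82
  sample B: E = 108.2, α = 18.4, σ_y = 306.1 → σ = 456 MPa, n = 0.671
  sample S: E = 71.91, α = 9.04, σ_y = 57.70 → σ = 149 MPa, n = 0.388
Smallest n: sample S with n = 0.388.

sample S, n = 0.388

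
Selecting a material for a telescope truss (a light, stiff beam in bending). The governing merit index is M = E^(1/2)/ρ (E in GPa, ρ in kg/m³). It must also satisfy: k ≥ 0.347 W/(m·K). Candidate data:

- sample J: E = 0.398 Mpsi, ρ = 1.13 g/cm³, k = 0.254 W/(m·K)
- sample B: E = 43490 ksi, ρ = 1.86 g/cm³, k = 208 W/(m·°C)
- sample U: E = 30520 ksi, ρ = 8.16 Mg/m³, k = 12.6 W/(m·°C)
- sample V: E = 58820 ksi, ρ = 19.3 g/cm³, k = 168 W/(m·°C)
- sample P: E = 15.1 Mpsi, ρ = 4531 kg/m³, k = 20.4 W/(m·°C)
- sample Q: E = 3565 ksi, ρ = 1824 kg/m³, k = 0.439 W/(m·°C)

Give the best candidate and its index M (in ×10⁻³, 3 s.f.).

sample B, M = 9.31×10⁻³

Screen on constraints: k ≥ 0.347 W/(m·K). Survivors: sample B, sample U, sample V, sample P, sample Q.
Normalizing units and computing the index:
  sample B: E = 299.9 GPa, ρ = 1860 kg/m³
  sample U: E = 210.4 GPa, ρ = 8160 kg/m³
  sample V: E = 405.5 GPa, ρ = 19300 kg/m³
  sample P: E = 104.1 GPa, ρ = 4531 kg/m³
  sample Q: E = 24.58 GPa, ρ = 1824 kg/m³
  sample B: M = 9.31×10⁻³
  sample Q: M = 2.72×10⁻³
  sample P: M = 2.25×10⁻³
  sample U: M = 1.78×10⁻³
  sample V: M = 1.04×10⁻³
Sample B has the largest M.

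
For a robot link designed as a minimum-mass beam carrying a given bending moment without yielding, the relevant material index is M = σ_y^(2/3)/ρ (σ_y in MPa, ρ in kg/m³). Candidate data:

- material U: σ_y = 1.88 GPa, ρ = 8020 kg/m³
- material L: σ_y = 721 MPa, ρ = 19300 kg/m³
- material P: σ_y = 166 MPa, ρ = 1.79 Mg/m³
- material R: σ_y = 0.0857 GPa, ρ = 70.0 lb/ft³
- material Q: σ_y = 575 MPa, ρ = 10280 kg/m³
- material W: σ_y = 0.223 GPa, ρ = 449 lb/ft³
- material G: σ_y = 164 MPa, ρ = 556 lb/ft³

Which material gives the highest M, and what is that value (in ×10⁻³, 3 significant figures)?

Putting every candidate on a common basis:
  material U: σ_y = 1880 MPa, ρ = 8020 kg/m³
  material L: σ_y = 721.0 MPa, ρ = 19300 kg/m³
  material P: σ_y = 166.0 MPa, ρ = 1790 kg/m³
  material R: σ_y = 85.70 MPa, ρ = 1121 kg/m³
  material Q: σ_y = 575.0 MPa, ρ = 10280 kg/m³
  material W: σ_y = 223.0 MPa, ρ = 7192 kg/m³
  material G: σ_y = 164.0 MPa, ρ = 8906 kg/m³
  material U: M = 19.0×10⁻³
  material R: M = 17.3×10⁻³
  material P: M = 16.9×10⁻³
  material Q: M = 6.73×10⁻³
  material W: M = 5.11×10⁻³
  material L: M = 4.17×10⁻³
  material G: M = 3.36×10⁻³
Material U has the largest M.

material U, M = 19.0×10⁻³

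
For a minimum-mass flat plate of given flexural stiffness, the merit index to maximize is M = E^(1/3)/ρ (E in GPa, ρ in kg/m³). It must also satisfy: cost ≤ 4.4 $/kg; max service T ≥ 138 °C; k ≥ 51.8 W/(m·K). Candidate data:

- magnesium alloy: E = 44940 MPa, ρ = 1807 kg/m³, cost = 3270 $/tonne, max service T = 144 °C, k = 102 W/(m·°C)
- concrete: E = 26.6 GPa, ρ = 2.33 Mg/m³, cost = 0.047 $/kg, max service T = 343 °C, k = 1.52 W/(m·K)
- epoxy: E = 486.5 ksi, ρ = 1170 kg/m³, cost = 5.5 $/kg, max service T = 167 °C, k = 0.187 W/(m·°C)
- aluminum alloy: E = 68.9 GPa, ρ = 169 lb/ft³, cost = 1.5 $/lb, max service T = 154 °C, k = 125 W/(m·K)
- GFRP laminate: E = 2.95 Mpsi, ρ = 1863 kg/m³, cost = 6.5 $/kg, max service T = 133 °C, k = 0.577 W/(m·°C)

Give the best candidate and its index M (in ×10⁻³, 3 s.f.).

magnesium alloy, M = 1.97×10⁻³

Screen on constraints: cost ≤ 4.4 $/kg; max service T ≥ 138 °C; k ≥ 51.8 W/(m·K). Survivors: magnesium alloy, aluminum alloy.
Convert each candidate to consistent units, then evaluate M:
  magnesium alloy: E = 44.94 GPa, ρ = 1807 kg/m³
  aluminum alloy: E = 68.90 GPa, ρ = 2707 kg/m³
  magnesium alloy: M = 1.97×10⁻³
  aluminum alloy: M = 1.51×10⁻³
Highest index: magnesium alloy.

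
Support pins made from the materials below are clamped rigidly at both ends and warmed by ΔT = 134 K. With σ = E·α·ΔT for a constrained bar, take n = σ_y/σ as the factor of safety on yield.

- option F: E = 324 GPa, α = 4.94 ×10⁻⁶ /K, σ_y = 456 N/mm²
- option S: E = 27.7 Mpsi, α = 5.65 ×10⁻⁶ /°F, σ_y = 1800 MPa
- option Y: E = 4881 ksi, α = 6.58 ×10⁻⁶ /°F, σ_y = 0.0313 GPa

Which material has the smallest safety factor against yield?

option Y

In consistent units (E in GPa, α in ×10⁻⁶/K, σ_y in MPa):
  option F: E = 324.0, α = 4.94, σ_y = 456.0 → σ = 214 MPa, n = 2.13
  option S: E = 191.0, α = 10.2, σ_y = 1800 → σ = 260 MPa, n = 6.92
  option Y: E = 33.65, α = 11.8, σ_y = 31.30 → σ = 53.4 MPa, n = 0.586
The minimum is option Y at n = 0.586.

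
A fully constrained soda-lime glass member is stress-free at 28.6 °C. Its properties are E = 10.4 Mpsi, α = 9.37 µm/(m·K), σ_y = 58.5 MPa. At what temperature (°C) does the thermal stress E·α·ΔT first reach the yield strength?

E = 10.4 Mpsi = 71.71 GPa.
E·α·ΔT = 58.50 MPa ⇒ ΔT = 58.50 / (71.71×10³ × 9.37×10⁻⁶) = 87.07 K.
T = 28.6 + 87.07 = 115.7 °C.

116 °C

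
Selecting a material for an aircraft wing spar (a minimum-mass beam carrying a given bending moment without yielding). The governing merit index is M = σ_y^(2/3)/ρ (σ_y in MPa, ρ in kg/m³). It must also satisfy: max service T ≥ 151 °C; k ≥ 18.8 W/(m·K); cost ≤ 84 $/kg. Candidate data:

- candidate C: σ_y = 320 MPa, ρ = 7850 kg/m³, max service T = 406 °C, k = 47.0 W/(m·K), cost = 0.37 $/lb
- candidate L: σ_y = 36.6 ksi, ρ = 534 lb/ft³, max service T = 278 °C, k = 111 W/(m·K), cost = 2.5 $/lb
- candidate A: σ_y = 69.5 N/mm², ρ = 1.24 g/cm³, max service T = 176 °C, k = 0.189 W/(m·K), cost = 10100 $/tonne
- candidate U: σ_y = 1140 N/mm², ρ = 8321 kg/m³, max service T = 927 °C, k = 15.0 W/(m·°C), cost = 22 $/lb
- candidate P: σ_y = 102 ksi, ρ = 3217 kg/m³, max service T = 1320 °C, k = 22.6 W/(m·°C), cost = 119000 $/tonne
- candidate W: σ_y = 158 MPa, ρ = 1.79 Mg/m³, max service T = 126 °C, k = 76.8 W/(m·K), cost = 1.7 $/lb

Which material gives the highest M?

Screen on constraints: max service T ≥ 151 °C; k ≥ 18.8 W/(m·K); cost ≤ 84 $/kg. Survivors: candidate C, candidate L.
In SI units:
  candidate C: σ_y = 320.0 MPa, ρ = 7850 kg/m³
  candidate L: σ_y = 252.3 MPa, ρ = 8554 kg/m³
  candidate C: M = 5.96×10⁻³
  candidate L: M = 4.67×10⁻³
Candidate C ranks first.

candidate C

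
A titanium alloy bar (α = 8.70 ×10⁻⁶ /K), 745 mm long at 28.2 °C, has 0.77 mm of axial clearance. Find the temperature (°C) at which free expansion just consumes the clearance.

α·L₀·ΔT = 0.77 mm ⇒ ΔT = 0.77 / (8.70×10⁻⁶ × 745.0) = 118.8 K.
T = 28.2 + 118.8 = 147.0 °C.

147 °C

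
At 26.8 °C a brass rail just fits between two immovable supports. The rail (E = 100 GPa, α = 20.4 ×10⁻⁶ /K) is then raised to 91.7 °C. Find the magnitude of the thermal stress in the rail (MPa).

ΔT = 64.90 K. Constrained thermal stress σ = E·α·ΔT = 100.0×10³ MPa × 20.4×10⁻⁶ × 64.90 = 132 MPa (compressive).

132 MPa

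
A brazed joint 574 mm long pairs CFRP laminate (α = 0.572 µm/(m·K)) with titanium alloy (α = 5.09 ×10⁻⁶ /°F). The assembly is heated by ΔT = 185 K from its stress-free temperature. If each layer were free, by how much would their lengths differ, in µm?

912 µm

titanium alloy: α = 5.09×10⁻⁶/°F × 9/5 = 9.16×10⁻⁶/K.
Δα = |0.572 − 9.16|×10⁻⁶/K = 8.59×10⁻⁶/K.
ΔL_mismatch = Δα·L·ΔT = 8.59×10⁻⁶ × 574.0 mm × 185.0 K = 912 µm.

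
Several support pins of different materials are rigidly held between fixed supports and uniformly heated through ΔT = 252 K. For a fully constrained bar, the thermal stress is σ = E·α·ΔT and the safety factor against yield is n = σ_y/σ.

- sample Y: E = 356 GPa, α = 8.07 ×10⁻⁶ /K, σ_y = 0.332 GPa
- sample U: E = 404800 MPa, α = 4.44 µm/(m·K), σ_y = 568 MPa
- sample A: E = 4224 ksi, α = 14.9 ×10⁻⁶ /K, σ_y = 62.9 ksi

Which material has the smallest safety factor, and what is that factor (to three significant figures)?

With everything in SI (GPa, ×10⁻⁶/K, MPa):
  sample Y: E = 356.0, α = 8.07, σ_y = 332.0 → σ = 724 MPa, n = 0.459
  sample U: E = 404.8, α = 4.44, σ_y = 568.0 → σ = 453 MPa, n = 1.25
  sample A: E = 29.12, α = 14.9, σ_y = 433.7 → σ = 109 MPa, n = 3.97
Smallest n: sample Y with n = 0.459.

sample Y, n = 0.459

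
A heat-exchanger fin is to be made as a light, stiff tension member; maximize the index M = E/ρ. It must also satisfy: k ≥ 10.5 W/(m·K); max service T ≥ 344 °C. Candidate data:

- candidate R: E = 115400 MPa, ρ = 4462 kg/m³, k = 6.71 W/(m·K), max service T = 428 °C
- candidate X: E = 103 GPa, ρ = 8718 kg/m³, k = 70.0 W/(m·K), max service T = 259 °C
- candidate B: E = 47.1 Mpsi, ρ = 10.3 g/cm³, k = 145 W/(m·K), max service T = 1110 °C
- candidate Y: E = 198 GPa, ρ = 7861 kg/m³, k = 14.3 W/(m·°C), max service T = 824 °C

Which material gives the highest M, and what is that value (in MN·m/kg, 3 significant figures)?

Screen on constraints: k ≥ 10.5 W/(m·K); max service T ≥ 344 °C. Survivors: candidate B, candidate Y.
After converting to SI:
  candidate B: E = 324.7 GPa, ρ = 10300 kg/m³
  candidate Y: E = 198.0 GPa, ρ = 7861 kg/m³
  candidate B: M = 31.5 MN·m/kg
  candidate Y: M = 25.2 MN·m/kg
Highest index: candidate B.

candidate B, M = 31.5 MN·m/kg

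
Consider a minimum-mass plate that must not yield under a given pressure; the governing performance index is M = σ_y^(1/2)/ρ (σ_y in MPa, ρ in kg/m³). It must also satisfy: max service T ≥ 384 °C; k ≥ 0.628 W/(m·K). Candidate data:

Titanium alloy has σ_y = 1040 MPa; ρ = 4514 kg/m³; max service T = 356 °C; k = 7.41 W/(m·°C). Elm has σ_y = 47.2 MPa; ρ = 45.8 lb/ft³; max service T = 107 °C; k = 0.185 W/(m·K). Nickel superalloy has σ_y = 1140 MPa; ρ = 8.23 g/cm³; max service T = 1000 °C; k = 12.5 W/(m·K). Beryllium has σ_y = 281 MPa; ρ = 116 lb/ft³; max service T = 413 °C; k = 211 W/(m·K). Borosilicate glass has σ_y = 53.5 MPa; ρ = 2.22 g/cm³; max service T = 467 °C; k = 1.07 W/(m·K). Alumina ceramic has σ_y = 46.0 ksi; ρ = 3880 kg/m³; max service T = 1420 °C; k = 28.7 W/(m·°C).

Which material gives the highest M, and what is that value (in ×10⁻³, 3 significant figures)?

beryllium, M = 9.02×10⁻³

Screen on constraints: max service T ≥ 384 °C; k ≥ 0.628 W/(m·K). Survivors: nickel superalloy, beryllium, borosilicate glass, alumina ceramic.
In SI units:
  nickel superalloy: σ_y = 1140 MPa, ρ = 8230 kg/m³
  beryllium: σ_y = 281.0 MPa, ρ = 1858 kg/m³
  borosilicate glass: σ_y = 53.50 MPa, ρ = 2220 kg/m³
  alumina ceramic: σ_y = 317.2 MPa, ρ = 3880 kg/m³
  beryllium: M = 9.02×10⁻³
  alumina ceramic: M = 4.59×10⁻³
  nickel superalloy: M = 4.10×10⁻³
  borosilicate glass: M = 3.29×10⁻³
Highest index: beryllium.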